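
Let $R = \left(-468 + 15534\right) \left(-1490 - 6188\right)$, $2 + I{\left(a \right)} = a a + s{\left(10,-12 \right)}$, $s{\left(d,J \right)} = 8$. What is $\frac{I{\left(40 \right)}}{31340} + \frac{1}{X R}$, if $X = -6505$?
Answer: $\frac{60423922834489}{1179131844074580} \approx 0.051244$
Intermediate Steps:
$I{\left(a \right)} = 6 + a^{2}$ ($I{\left(a \right)} = -2 + \left(a a + 8\right) = -2 + \left(a^{2} + 8\right) = -2 + \left(8 + a^{2}\right) = 6 + a^{2}$)
$R = -115676748$ ($R = 15066 \left(-7678\right) = -115676748$)
$\frac{I{\left(40 \right)}}{31340} + \frac{1}{X R} = \frac{6 + 40^{2}}{31340} + \frac{1}{\left(-6505\right) \left(-115676748\right)} = \left(6 + 1600\right) \frac{1}{31340} - - \frac{1}{752477245740} = 1606 \cdot \frac{1}{31340} + \frac{1}{752477245740} = \frac{803}{15670} + \frac{1}{752477245740} = \frac{60423922834489}{1179131844074580}$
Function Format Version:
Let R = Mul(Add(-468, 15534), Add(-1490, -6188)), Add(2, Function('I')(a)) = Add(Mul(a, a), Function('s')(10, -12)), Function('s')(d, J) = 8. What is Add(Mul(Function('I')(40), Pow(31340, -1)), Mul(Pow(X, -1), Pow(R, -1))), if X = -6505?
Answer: Rational(60423922834489, 1179131844074580) ≈ 0.051244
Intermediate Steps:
Function('I')(a) = Add(6, Pow(a, 2)) (Function('I')(a) = Add(-2, Add(Mul(a, a), 8)) = Add(-2, Add(Pow(a, 2), 8)) = Add(-2, Add(8, Pow(a, 2))) = Add(6, Pow(a, 2)))
R = -115676748 (R = Mul(15066, -7678) = -115676748)
Add(Mul(Function('I')(40), Pow(31340, -1)), Mul(Pow(X, -1), Pow(R, -1))) = Add(Mul(Add(6, Pow(40, 2)), Pow(31340, -1)), Mul(Pow(-6505, -1), Pow(-115676748, -1))) = Add(Mul(Add(6, 1600), Rational(1, 31340)), Mul(Rational(-1, 6505), Rational(-1, 115676748))) = Add(Mul(1606, Rational(1, 31340)), Rational(1, 752477245740)) = Add(Rational(803, 15670), Rational(1, 752477245740)) = Rational(60423922834489, 1179131844074580)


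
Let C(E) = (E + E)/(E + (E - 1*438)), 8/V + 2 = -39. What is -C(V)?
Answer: -8/8987 ≈ -0.00089017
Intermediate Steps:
V = -8/41 (V = 8/(-2 - 39) = 8/(-41) = 8*(-1/41) = -8/41 ≈ -0.19512)
C(E) = 2*E/(-438 + 2*E) (C(E) = (2*E)/(E + (E - 438)) = (2*E)/(E + (-438 + E)) = (2*E)/(-438 + 2*E) = 2*E/(-438 + 2*E))
-C(V) = -(-8)/(41*(-219 - 8/41)) = -(-8)/(41*(-8987/41)) = -(-8)*(-41)/(41*8987) = -1*8/8987 = -8/8987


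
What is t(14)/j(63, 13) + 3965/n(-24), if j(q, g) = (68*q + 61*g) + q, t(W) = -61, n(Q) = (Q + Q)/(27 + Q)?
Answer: -5095269/20560 ≈ -247.82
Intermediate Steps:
n(Q) = 2*Q/(27 + Q) (n(Q) = (2*Q)/(27 + Q) = 2*Q/(27 + Q))
j(q, g) = 61*g + 69*q (j(q, g) = (61*g + 68*q) + q = 61*g + 69*q)
t(14)/j(63, 13) + 3965/n(-24) = -61/(61*13 + 69*63) + 3965/((2*(-24)/(27 - 24))) = -61/(793 + 4347) + 3965/((2*(-24)/3)) = -61/5140 + 3965/((2*(-24)*(⅓))) = -61*1/5140 + 3965/(-16) = -61/5140 + 3965*(-1/16) = -61/5140 - 3965/16 = -5095269/20560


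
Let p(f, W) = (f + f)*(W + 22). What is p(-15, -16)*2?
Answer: -360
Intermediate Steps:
p(f, W) = 2*f*(22 + W) (p(f, W) = (2*f)*(22 + W) = 2*f*(22 + W))
p(-15, -16)*2 = (2*(-15)*(22 - 16))*2 = (2*(-15)*6)*2 = -180*2 = -360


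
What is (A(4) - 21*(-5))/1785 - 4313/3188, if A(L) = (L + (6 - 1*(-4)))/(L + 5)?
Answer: -9461579/7316460 ≈ -1.2932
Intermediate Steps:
A(L) = (10 + L)/(5 + L) (A(L) = (L + (6 + 4))/(5 + L) = (L + 10)/(5 + L) = (10 + L)/(5 + L))
(A(4) - 21*(-5))/1785 - 4313/3188 = ((10 + 4)/(5 + 4) - 21*(-5))/1785 - 4313/3188 = (14/9 + 105)*(1/1785) - 4313*1/3188 = ((⅑)*14 + 105)*(1/1785) - 4313/3188 = (14/9 + 105)*(1/1785) - 4313/3188 = (959/9)*(1/1785) - 4313/3188 = 137/2295 - 4313/3188 = -9461579/7316460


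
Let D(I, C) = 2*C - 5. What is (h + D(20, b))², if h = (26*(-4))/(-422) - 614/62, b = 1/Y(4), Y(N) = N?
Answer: 34298669601/171138724 ≈ 200.41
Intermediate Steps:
b = ¼ (b = 1/4 = ¼ ≈ 0.25000)
h = -63165/6541 (h = -104*(-1/422) - 614*1/62 = 52/211 - 307/31 = -63165/6541 ≈ -9.6568)
D(I, C) = -5 + 2*C
(h + D(20, b))² = (-63165/6541 + (-5 + 2*(¼)))² = (-63165/6541 + (-5 + ½))² = (-63165/6541 - 9/2)² = (-185199/13082)² = 34298669601/171138724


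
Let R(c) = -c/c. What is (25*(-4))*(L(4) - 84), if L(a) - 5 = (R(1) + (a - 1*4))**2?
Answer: 7800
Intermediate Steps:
R(c) = -1 (R(c) = -1*1 = -1)
L(a) = 5 + (-5 + a)**2 (L(a) = 5 + (-1 + (a - 1*4))**2 = 5 + (-1 + (a - 4))**2 = 5 + (-1 + (-4 + a))**2 = 5 + (-5 + a)**2)
(25*(-4))*(L(4) - 84) = (25*(-4))*((5 + (-5 + 4)**2) - 84) = -100*((5 + (-1)**2) - 84) = -100*((5 + 1) - 84) = -100*(6 - 84) = -100*(-78) = 7800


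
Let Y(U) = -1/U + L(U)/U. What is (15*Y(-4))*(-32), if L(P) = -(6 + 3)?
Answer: -1200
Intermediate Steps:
L(P) = -9 (L(P) = -1*9 = -9)
Y(U) = -10/U (Y(U) = -1/U - 9/U = -10/U)
(15*Y(-4))*(-32) = (15*(-10/(-4)))*(-32) = (15*(-10*(-¼)))*(-32) = (15*(5/2))*(-32) = (75/2)*(-32) = -1200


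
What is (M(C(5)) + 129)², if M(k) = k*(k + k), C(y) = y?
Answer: 32041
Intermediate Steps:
M(k) = 2*k² (M(k) = k*(2*k) = 2*k²)
(M(C(5)) + 129)² = (2*5² + 129)² = (2*25 + 129)² = (50 + 129)² = 179² = 32041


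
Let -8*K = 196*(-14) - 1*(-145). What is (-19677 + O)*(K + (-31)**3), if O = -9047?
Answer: 1692769949/2 ≈ 8.4639e+8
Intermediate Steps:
K = 2599/8 (K = -(196*(-14) - 1*(-145))/8 = -(-2744 + 145)/8 = -1/8*(-2599) = 2599/8 ≈ 324.88)
(-19677 + O)*(K + (-31)**3) = (-19677 - 9047)*(2599/8 + (-31)**3) = -28724*(2599/8 - 29791) = -28724*(-235729/8) = 1692769949/2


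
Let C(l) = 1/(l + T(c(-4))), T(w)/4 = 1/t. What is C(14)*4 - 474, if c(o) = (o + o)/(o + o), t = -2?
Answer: -1421/3 ≈ -473.67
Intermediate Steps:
c(o) = 1 (c(o) = (2*o)/((2*o)) = (2*o)*(1/(2*o)) = 1)
T(w) = -2 (T(w) = 4/(-2) = 4*(-1/2) = -2)
C(l) = 1/(-2 + l) (C(l) = 1/(l - 2) = 1/(-2 + l))
C(14)*4 - 474 = 4/(-2 + 14) - 474 = 4/12 - 474 = (1/12)*4 - 474 = 1/3 - 474 = -1421/3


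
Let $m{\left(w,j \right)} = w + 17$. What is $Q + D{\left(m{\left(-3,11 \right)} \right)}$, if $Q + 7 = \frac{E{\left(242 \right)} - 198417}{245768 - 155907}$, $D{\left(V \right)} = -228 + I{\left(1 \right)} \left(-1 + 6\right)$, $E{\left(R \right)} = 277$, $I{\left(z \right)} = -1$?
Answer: $- \frac{21764780}{89861} \approx -242.21$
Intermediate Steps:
$m{\left(w,j \right)} = 17 + w$
$D{\left(V \right)} = -233$ ($D{\left(V \right)} = -228 - \left(-1 + 6\right) = -228 - 5 = -233$)
$Q = - \frac{827167}{89861}$ ($Q = -7 + \frac{277 - 198417}{245768 - 155907} = -7 - \frac{198140}{89861} = - \frac{827167}{89861} \approx -9.205$)
$Q + D{\left(m{\left(-3,11 \right)} \right)} = - \frac{827167}{89861} - 233 = - \frac{21764780}{89861}$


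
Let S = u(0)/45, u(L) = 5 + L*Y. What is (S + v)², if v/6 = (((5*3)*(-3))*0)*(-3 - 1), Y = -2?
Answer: 1/81 ≈ 0.012346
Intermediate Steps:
u(L) = 5 - 2*L (u(L) = 5 + L*(-2) = 5 - 2*L)
v = 0 (v = 6*((((5*3)*(-3))*0)*(-3 - 1)) = 6*(((15*(-3))*0)*(-4)) = 6*(-45*0*(-4)) = 6*(0*(-4)) = 6*0 = 0)
S = ⅑ (S = (5 - 2*0)/45 = (5 + 0)*(1/45) = 5*(1/45) = ⅑ ≈ 0.11111)
(S + v)² = (⅑ + 0)² = (⅑)² = 1/81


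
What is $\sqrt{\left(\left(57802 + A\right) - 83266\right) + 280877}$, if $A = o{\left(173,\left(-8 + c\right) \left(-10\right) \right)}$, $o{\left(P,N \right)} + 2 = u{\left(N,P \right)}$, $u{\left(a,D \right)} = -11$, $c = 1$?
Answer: $10 \sqrt{2554} \approx 505.37$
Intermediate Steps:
$o{\left(P,N \right)} = -13$ ($o{\left(P,N \right)} = -2 - 11 = -13$)
$A = -13$
$\sqrt{\left(\left(57802 + A\right) - 83266\right) + 280877} = \sqrt{\left(\left(57802 - 13\right) - 83266\right) + 280877} = \sqrt{\left(57789 - 83266\right) + 280877} = \sqrt{-25477 + 280877} = \sqrt{255400} = 10 \sqrt{2554}$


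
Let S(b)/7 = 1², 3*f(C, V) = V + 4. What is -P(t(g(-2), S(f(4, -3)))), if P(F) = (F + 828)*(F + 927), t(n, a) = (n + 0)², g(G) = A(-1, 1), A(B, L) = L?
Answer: -769312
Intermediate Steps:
f(C, V) = 4/3 + V/3 (f(C, V) = (V + 4)/3 = (4 + V)/3 = 4/3 + V/3)
g(G) = 1
S(b) = 7 (S(b) = 7*1² = 7*1 = 7)
t(n, a) = n²
P(F) = (828 + F)*(927 + F)
-P(t(g(-2), S(f(4, -3)))) = -(767556 + (1²)² + 1755*1²) = -(767556 + 1² + 1755*1) = -(767556 + 1 + 1755) = -1*769312 = -769312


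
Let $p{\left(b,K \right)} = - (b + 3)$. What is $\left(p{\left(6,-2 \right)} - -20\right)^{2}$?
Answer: $121$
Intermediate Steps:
$p{\left(b,K \right)} = -3 - b$ ($p{\left(b,K \right)} = - (3 + b) = -3 - b$)
$\left(p{\left(6,-2 \right)} - -20\right)^{2} = \left(\left(-3 - 6\right) - -20\right)^{2} = \left(\left(-3 - 6\right) + 20\right)^{2} = \left(-9 + 20\right)^{2} = 11^{2} = 121$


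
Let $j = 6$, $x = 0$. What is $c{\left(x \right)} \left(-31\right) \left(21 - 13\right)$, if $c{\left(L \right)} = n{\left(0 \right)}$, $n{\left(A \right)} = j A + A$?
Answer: $0$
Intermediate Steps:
$n{\left(A \right)} = 7 A$ ($n{\left(A \right)} = 6 A + A = 7 A$)
$c{\left(L \right)} = 0$ ($c{\left(L \right)} = 7 \cdot 0 = 0$)
$c{\left(x \right)} \left(-31\right) \left(21 - 13\right) = 0 \left(-31\right) \left(21 - 13\right) = 0 \cdot 8 = 0$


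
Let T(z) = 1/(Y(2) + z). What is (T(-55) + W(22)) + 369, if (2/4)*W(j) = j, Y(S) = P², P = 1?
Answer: 22301/54 ≈ 412.98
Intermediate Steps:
Y(S) = 1 (Y(S) = 1² = 1)
W(j) = 2*j
T(z) = 1/(1 + z)
(T(-55) + W(22)) + 369 = (1/(1 - 55) + 2*22) + 369 = (1/(-54) + 44) + 369 = (-1/54 + 44) + 369 = 2375/54 + 369 = 22301/54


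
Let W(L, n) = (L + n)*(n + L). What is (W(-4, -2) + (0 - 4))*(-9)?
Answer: -288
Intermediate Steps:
W(L, n) = (L + n)² (W(L, n) = (L + n)*(L + n) = (L + n)²)
(W(-4, -2) + (0 - 4))*(-9) = ((-4 - 2)² + (0 - 4))*(-9) = ((-6)² - 4)*(-9) = (36 - 4)*(-9) = 32*(-9) = -288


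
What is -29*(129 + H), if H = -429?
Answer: 8700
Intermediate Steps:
-29*(129 + H) = -29*(129 - 429) = -29*(-300) = 8700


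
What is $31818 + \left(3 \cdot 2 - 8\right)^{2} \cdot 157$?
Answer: $32446$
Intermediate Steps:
$31818 + \left(3 \cdot 2 - 8\right)^{2} \cdot 157 = 31818 + \left(6 - 8\right)^{2} \cdot 157 = 31818 + \left(-2\right)^{2} \cdot 157 = 31818 + 4 \cdot 157 = 31818 + 628 = 32446$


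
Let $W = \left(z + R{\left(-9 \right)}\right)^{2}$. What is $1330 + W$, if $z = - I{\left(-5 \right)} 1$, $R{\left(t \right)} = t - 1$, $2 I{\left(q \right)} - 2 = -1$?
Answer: $\frac{5761}{4} \approx 1440.3$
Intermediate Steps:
$I{\left(q \right)} = \frac{1}{2}$ ($I{\left(q \right)} = 1 + \frac{1}{2} \left(-1\right) = 1 - \frac{1}{2} = \frac{1}{2}$)
$R{\left(t \right)} = -1 + t$ ($R{\left(t \right)} = t - 1 = -1 + t$)
$z = - \frac{1}{2}$ ($z = \left(-1\right) \frac{1}{2} \cdot 1 = \left(- \frac{1}{2}\right) 1 = - \frac{1}{2} \approx -0.5$)
$W = \frac{441}{4}$ ($W = \left(- \frac{1}{2} - 10\right)^{2} = \left(- \frac{21}{2}\right)^{2} = \frac{441}{4} \approx 110.25$)
$1330 + W = 1330 + \frac{441}{4} = \frac{5761}{4}$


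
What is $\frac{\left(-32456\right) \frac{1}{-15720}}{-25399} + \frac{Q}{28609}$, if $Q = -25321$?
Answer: $- \frac{1263862741948}{1427847582315} \approx -0.88515$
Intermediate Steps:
$\frac{\left(-32456\right) \frac{1}{-15720}}{-25399} + \frac{Q}{28609} = \frac{\left(-32456\right) \frac{1}{-15720}}{-25399} - \frac{25321}{28609} = \left(-32456\right) \left(- \frac{1}{15720}\right) \left(- \frac{1}{25399}\right) - \frac{25321}{28609} = \frac{4057}{1965} \left(- \frac{1}{25399}\right) - \frac{25321}{28609} = - \frac{4057}{49909035} - \frac{25321}{28609} = - \frac{1263862741948}{1427847582315}$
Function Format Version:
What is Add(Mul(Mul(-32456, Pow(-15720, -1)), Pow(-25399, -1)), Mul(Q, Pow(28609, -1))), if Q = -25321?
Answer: Rational(-1263862741948, 1427847582315) ≈ -0.88515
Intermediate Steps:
Add(Mul(Mul(-32456, Pow(-15720, -1)), Pow(-25399, -1)), Mul(Q, Pow(28609, -1))) = Add(Mul(Mul(-32456, Pow(-15720, -1)), Pow(-25399, -1)), Mul(-25321, Pow(28609, -1))) = Add(Mul(Mul(-32456, Rational(-1, 15720)), Rational(-1, 25399)), Mul(-25321, Rational(1, 28609))) = Add(Mul(Rational(4057, 1965), Rational(-1, 25399)), Rational(-25321, 28609)) = Add(Rational(-4057, 49909035), Rational(-25321, 28609)) = Rational(-1263862741948, 1427847582315)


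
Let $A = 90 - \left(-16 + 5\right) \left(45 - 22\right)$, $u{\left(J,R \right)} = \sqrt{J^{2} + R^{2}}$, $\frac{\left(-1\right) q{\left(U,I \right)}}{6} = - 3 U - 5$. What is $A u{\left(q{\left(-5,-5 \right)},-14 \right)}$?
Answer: $686 \sqrt{949} \approx 21133.0$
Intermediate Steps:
$q{\left(U,I \right)} = 30 + 18 U$ ($q{\left(U,I \right)} = - 6 \left(- 3 U - 5\right) = - 6 \left(-5 - 3 U\right) = 30 + 18 U$)
$A = 343$ ($A = 90 - \left(-11\right) 23 = 90 - -253 = 90 + 253 = 343$)
$A u{\left(q{\left(-5,-5 \right)},-14 \right)} = 343 \sqrt{\left(30 + 18 \left(-5\right)\right)^{2} + \left(-14\right)^{2}} = 343 \sqrt{\left(30 - 90\right)^{2} + 196} = 343 \sqrt{\left(-60\right)^{2} + 196} = 343 \sqrt{3600 + 196} = 343 \sqrt{3796} = 343 \cdot 2 \sqrt{949} = 686 \sqrt{949}$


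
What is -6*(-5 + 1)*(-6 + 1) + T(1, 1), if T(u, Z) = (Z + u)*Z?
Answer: -118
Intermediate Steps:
T(u, Z) = Z*(Z + u)
-6*(-5 + 1)*(-6 + 1) + T(1, 1) = -6*(-5 + 1)*(-6 + 1) + 1*(1 + 1) = -(-24)*(-5) + 1*2 = -6*20 + 2 = -120 + 2 = -118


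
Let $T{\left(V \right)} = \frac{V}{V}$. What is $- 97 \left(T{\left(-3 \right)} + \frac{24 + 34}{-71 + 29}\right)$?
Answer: $\frac{776}{21} \approx 36.952$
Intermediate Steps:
$T{\left(V \right)} = 1$
$- 97 \left(T{\left(-3 \right)} + \frac{24 + 34}{-71 + 29}\right) = - 97 \left(1 + \frac{24 + 34}{-71 + 29}\right) = - 97 \left(1 + \frac{58}{-42}\right) = - 97 \left(1 + 58 \left(- \frac{1}{42}\right)\right) = - 97 \left(1 - \frac{29}{21}\right) = \left(-97\right) \left(- \frac{8}{21}\right) = \frac{776}{21}$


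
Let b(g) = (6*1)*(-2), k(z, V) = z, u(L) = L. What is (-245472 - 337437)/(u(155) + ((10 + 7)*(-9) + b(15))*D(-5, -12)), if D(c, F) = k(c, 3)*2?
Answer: -582909/1805 ≈ -322.94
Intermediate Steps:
D(c, F) = 2*c (D(c, F) = c*2 = 2*c)
b(g) = -12 (b(g) = 6*(-2) = -12)
(-245472 - 337437)/(u(155) + ((10 + 7)*(-9) + b(15))*D(-5, -12)) = (-245472 - 337437)/(155 + ((10 + 7)*(-9) - 12)*(2*(-5))) = -582909/(155 + (17*(-9) - 12)*(-10)) = -582909/(155 + (-153 - 12)*(-10)) = -582909/(155 - 165*(-10)) = -582909/(155 + 1650) = -582909/1805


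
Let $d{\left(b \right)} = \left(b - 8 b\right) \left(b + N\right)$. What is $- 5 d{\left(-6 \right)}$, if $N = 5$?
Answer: $210$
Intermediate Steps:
$d{\left(b \right)} = - 7 b \left(5 + b\right)$ ($d{\left(b \right)} = \left(b - 8 b\right) \left(b + 5\right) = - 7 b \left(5 + b\right)$)
$- 5 d{\left(-6 \right)} = - 5 \left(\left(-7\right) \left(-6\right) \left(5 - 6\right)\right) = - 5 \left(\left(-7\right) \left(-6\right) \left(-1\right)\right) = \left(-5\right) \left(-42\right) = 210$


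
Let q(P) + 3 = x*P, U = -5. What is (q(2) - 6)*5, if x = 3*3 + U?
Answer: -5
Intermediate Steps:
x = 4 (x = 3*3 - 5 = 9 - 5 = 4)
q(P) = -3 + 4*P
(q(2) - 6)*5 = ((-3 + 4*2) - 6)*5 = ((-3 + 8) - 6)*5 = (5 - 6)*5 = -1*5 = -5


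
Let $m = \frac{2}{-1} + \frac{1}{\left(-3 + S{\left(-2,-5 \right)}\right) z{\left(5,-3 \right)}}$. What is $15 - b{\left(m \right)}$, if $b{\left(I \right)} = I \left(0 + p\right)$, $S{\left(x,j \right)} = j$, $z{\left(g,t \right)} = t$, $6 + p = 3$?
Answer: $\frac{73}{8} \approx 9.125$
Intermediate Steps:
$p = -3$ ($p = -6 + 3 = -3$)
$m = - \frac{47}{24}$ ($m = \frac{2}{-1} + \frac{1}{\left(-3 - 5\right) \left(-3\right)} = 2 \left(-1\right) + \frac{1}{-8} \left(- \frac{1}{3}\right) = -2 - - \frac{1}{24} = -2 + \frac{1}{24} = - \frac{47}{24} \approx -1.9583$)
$b{\left(I \right)} = - 3 I$ ($b{\left(I \right)} = I \left(0 - 3\right) = I \left(-3\right) = - 3 I$)
$15 - b{\left(m \right)} = 15 - \left(-3\right) \left(- \frac{47}{24}\right) = 15 - \frac{47}{8} = \frac{73}{8}$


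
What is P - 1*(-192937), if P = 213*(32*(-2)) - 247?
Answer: 179058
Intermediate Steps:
P = -13879 (P = 213*(-64) - 247 = -13632 - 247 = -13879)
P - 1*(-192937) = -13879 - 1*(-192937) = -13879 + 192937 = 179058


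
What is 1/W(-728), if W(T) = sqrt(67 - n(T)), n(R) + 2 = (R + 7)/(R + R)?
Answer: 4*sqrt(185237)/14249 ≈ 0.12082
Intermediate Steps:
n(R) = -2 + (7 + R)/(2*R) (n(R) = -2 + (R + 7)/(R + R) = -2 + (7 + R)/((2*R)) = -2 + (7 + R)*(1/(2*R)) = -2 + (7 + R)/(2*R))
W(T) = sqrt(67 - (7 - 3*T)/(2*T))
1/W(-728) = 1/(sqrt(274 - 14/(-728))/2) = 1/(sqrt(274 - 14*(-1/728))/2) = 1/(sqrt(274 + 1/52)/2) = 1/(sqrt(14249/52)/2) = 1/((sqrt(185237)/26)/2) = 1/(sqrt(185237)/52) = 4*sqrt(185237)/14249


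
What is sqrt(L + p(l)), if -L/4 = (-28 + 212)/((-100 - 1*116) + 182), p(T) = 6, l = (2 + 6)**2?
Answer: sqrt(7990)/17 ≈ 5.2580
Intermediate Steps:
l = 64 (l = 8**2 = 64)
L = 368/17 (L = -4*(-28 + 212)/((-100 - 1*116) + 182) = -736/((-100 - 116) + 182) = -736/(-216 + 182) = -736/(-34) = -736*(-1)/34 = -4*(-92/17) = 368/17 ≈ 21.647)
sqrt(L + p(l)) = sqrt(368/17 + 6) = sqrt(470/17) = sqrt(7990)/17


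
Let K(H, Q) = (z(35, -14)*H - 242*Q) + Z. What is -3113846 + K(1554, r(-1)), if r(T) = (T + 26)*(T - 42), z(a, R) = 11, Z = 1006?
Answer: -2835596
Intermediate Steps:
r(T) = (-42 + T)*(26 + T) (r(T) = (26 + T)*(-42 + T) = (-42 + T)*(26 + T))
K(H, Q) = 1006 - 242*Q + 11*H (K(H, Q) = (11*H - 242*Q) + 1006 = (-242*Q + 11*H) + 1006 = 1006 - 242*Q + 11*H)
-3113846 + K(1554, r(-1)) = -3113846 + (1006 - 242*(-1092 + (-1)**2 - 16*(-1)) + 11*1554) = -3113846 + (1006 - 242*(-1092 + 1 + 16) + 17094) = -3113846 + (1006 - 242*(-1075) + 17094) = -3113846 + (1006 + 260150 + 17094) = -3113846 + 278250 = -2835596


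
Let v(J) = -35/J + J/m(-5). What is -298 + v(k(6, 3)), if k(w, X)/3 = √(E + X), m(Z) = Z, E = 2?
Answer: -298 - 44*√5/15 ≈ -304.56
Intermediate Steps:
k(w, X) = 3*√(2 + X)
v(J) = -35/J - J/5 (v(J) = -35/J + J/(-5) = -35/J + J*(-⅕) = -35/J - J/5)
-298 + v(k(6, 3)) = -298 + (-35*1/(3*√(2 + 3)) - 3*√(2 + 3)/5) = -298 + (-35*√5/15 - 3*√5/5) = -298 + (-7*√5/3 - 3*√5/5) = -298 - 44*√5/15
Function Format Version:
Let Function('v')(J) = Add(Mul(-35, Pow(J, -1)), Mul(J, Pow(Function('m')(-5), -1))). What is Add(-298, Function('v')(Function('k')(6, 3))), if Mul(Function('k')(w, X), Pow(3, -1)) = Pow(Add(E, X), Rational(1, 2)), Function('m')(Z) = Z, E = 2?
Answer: Add(-298, Mul(Rational(-44, 15), Pow(5, Rational(1, 2)))) ≈ -304.56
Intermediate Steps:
Function('k')(w, X) = Mul(3, Pow(Add(2, X), Rational(1, 2)))
Function('v')(J) = Add(Mul(-35, Pow(J, -1)), Mul(Rational(-1, 5), J)) (Function('v')(J) = Add(Mul(-35, Pow(J, -1)), Mul(J, Pow(-5, -1))) = Add(Mul(-35, Pow(J, -1)), Mul(J, Rational(-1, 5))) = Add(Mul(-35, Pow(J, -1)), Mul(Rational(-1, 5), J)))
Add(-298, Function('v')(Function('k')(6, 3))) = Add(-298, Add(Mul(-35, Pow(Mul(3, Pow(Add(2, 3), Rational(1, 2))), -1)), Mul(Rational(-1, 5), Mul(3, Pow(Add(2, 3), Rational(1, 2)))))) = Add(-298, Add(Mul(-35, Pow(Mul(3, Pow(5, Rational(1, 2))), -1)), Mul(Rational(-1, 5), Mul(3, Pow(5, Rational(1, 2)))))) = Add(-298, Add(Mul(-35, Mul(Rational(1, 15), Pow(5, Rational(1, 2)))), Mul(Rational(-3, 5), Pow(5, Rational(1, 2))))) = Add(-298, Add(Mul(Rational(-7, 3), Pow(5, Rational(1, 2))), Mul(Rational(-3, 5), Pow(5, Rational(1, 2))))) = Add(-298, Mul(Rational(-44, 15), Pow(5, Rational(1, 2))))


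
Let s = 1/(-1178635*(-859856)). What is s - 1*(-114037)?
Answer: 115571524813772721/1013456376560 ≈ 1.1404e+5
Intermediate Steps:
s = 1/1013456376560 (s = -1/1178635*(-1/859856) = 1/1013456376560 ≈ 9.8672e-13)
s - 1*(-114037) = 1/1013456376560 - 1*(-114037) = 1/1013456376560 + 114037 = 115571524813772721/1013456376560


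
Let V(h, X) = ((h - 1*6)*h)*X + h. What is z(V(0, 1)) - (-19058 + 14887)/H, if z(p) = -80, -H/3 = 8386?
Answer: -2016811/25158 ≈ -80.166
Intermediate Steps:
H = -25158 (H = -3*8386 = -25158)
V(h, X) = h + X*h*(-6 + h) (V(h, X) = ((h - 6)*h)*X + h = ((-6 + h)*h)*X + h = (h*(-6 + h))*X + h = X*h*(-6 + h) + h = h + X*h*(-6 + h))
z(V(0, 1)) - (-19058 + 14887)/H = -80 - (-19058 + 14887)/(-25158) = -80 - (-4171)*(-1)/25158 = -80 - 1*4171/25158 = -80 - 4171/25158 = -2016811/25158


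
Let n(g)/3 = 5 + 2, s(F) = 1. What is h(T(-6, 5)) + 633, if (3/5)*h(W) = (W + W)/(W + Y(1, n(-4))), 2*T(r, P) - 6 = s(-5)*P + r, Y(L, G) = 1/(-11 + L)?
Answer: 22913/36 ≈ 636.47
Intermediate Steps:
n(g) = 21 (n(g) = 3*(5 + 2) = 3*7 = 21)
T(r, P) = 3 + P/2 + r/2 (T(r, P) = 3 + (1*P + r)/2 = 3 + (P + r)/2 = 3 + (P/2 + r/2) = 3 + P/2 + r/2)
h(W) = 10*W/(3*(-1/10 + W)) (h(W) = 5*((W + W)/(W + 1/(-11 + 1)))/3 = 5*((2*W)/(W + 1/(-10)))/3 = 5*((2*W)/(W - 1/10))/3 = 5*((2*W)/(-1/10 + W))/3 = 5*(2*W/(-1/10 + W))/3 = 10*W/(3*(-1/10 + W)))
h(T(-6, 5)) + 633 = 100*(3 + (1/2)*5 + (1/2)*(-6))/(3*(-1 + 10*(3 + (1/2)*5 + (1/2)*(-6)))) + 633 = 100*(3 + 5/2 - 3)/(3*(-1 + 10*(3 + 5/2 - 3))) + 633 = (100/3)*(5/2)/(-1 + 10*(5/2)) + 633 = (100/3)*(5/2)/(-1 + 25) + 633 = (100/3)*(5/2)/24 + 633 = (100/3)*(5/2)*(1/24) + 633 = 125/36 + 633 = 22913/36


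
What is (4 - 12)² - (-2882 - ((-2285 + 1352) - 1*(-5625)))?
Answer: 7638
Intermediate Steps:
(4 - 12)² - (-2882 - ((-2285 + 1352) - 1*(-5625))) = (-8)² - (-2882 - (-933 + 5625)) = 64 - (-2882 - 1*4692) = 64 - (-2882 - 4692) = 64 - 1*(-7574) = 64 + 7574 = 7638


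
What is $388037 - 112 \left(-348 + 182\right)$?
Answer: $406629$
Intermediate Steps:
$388037 - 112 \left(-348 + 182\right) = 388037 - -18592 = 388037 + 18592 = 406629$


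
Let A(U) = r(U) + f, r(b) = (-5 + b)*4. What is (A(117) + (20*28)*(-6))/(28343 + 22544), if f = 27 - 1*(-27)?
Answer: -2858/50887 ≈ -0.056164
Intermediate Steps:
f = 54 (f = 27 + 27 = 54)
r(b) = -20 + 4*b
A(U) = 34 + 4*U (A(U) = (-20 + 4*U) + 54 = 34 + 4*U)
(A(117) + (20*28)*(-6))/(28343 + 22544) = ((34 + 4*117) + (20*28)*(-6))/(28343 + 22544) = ((34 + 468) + 560*(-6))/50887 = (502 - 3360)*(1/50887) = -2858*1/50887 = -2858/50887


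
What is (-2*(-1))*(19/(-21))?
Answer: -38/21 ≈ -1.8095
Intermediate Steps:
(-2*(-1))*(19/(-21)) = 2*(19*(-1/21)) = 2*(-19/21) = -38/21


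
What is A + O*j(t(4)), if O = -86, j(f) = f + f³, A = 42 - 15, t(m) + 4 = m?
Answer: 27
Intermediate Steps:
t(m) = -4 + m
A = 27
A + O*j(t(4)) = 27 - 86*((-4 + 4) + (-4 + 4)³) = 27 - 86*(0 + 0³) = 27 - 86*(0 + 0) = 27 - 86*0 = 27 + 0 = 27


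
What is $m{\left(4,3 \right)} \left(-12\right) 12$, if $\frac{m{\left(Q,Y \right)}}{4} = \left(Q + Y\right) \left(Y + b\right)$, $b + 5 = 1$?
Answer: $4032$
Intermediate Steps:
$b = -4$ ($b = -5 + 1 = -4$)
$m{\left(Q,Y \right)} = 4 \left(-4 + Y\right) \left(Q + Y\right)$ ($m{\left(Q,Y \right)} = 4 \left(Q + Y\right) \left(Y - 4\right) = 4 \left(Q + Y\right) \left(-4 + Y\right) = 4 \left(-4 + Y\right) \left(Q + Y\right)$)
$m{\left(4,3 \right)} \left(-12\right) 12 = \left(\left(-16\right) 4 - 48 + 4 \cdot 3^{2} + 4 \cdot 4 \cdot 3\right) \left(-12\right) 12 = \left(-64 - 48 + 4 \cdot 9 + 48\right) \left(-12\right) 12 = \left(-64 - 48 + 36 + 48\right) \left(-12\right) 12 = \left(-28\right) \left(-12\right) 12 = 336 \cdot 12 = 4032$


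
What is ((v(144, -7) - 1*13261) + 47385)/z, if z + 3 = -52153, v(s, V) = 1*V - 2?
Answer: -34115/52156 ≈ -0.65410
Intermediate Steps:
v(s, V) = -2 + V (v(s, V) = V - 2 = -2 + V)
z = -52156 (z = -3 - 52153 = -52156)
((v(144, -7) - 1*13261) + 47385)/z = (((-2 - 7) - 1*13261) + 47385)/(-52156) = ((-9 - 13261) + 47385)*(-1/52156) = (-13270 + 47385)*(-1/52156) = 34115*(-1/52156) = -34115/52156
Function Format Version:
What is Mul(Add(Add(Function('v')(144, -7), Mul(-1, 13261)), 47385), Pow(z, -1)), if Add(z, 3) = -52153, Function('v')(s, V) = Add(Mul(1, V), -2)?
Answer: Rational(-34115, 52156) ≈ -0.65410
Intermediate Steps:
Function('v')(s, V) = Add(-2, V) (Function('v')(s, V) = Add(V, -2) = Add(-2, V))
z = -52156 (z = Add(-3, -52153) = -52156)
Mul(Add(Add(Function('v')(144, -7), Mul(-1, 13261)), 47385), Pow(z, -1)) = Mul(Add(Add(Add(-2, -7), Mul(-1, 13261)), 47385), Pow(-52156, -1)) = Mul(Add(Add(-9, -13261), 47385), Rational(-1, 52156)) = Mul(Add(-13270, 47385), Rational(-1, 52156)) = Mul(34115, Rational(-1, 52156)) = Rational(-34115, 52156)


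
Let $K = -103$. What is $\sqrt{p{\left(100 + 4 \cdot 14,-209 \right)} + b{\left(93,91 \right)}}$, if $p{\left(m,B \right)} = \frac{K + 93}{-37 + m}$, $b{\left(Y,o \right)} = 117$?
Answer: $\frac{\sqrt{1655647}}{119} \approx 10.813$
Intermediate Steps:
$p{\left(m,B \right)} = - \frac{10}{-37 + m}$ ($p{\left(m,B \right)} = \frac{-103 + 93}{-37 + m} = - \frac{10}{-37 + m}$)
$\sqrt{p{\left(100 + 4 \cdot 14,-209 \right)} + b{\left(93,91 \right)}} = \sqrt{- \frac{10}{-37 + \left(100 + 4 \cdot 14\right)} + 117} = \sqrt{- \frac{10}{-37 + \left(100 + 56\right)} + 117} = \sqrt{- \frac{10}{-37 + 156} + 117} = \sqrt{- \frac{10}{119} + 117} = \sqrt{\frac{13913}{119}} = \frac{\sqrt{1655647}}{119}$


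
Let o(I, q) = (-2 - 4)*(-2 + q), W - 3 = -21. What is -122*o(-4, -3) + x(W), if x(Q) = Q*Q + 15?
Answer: -3321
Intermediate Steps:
W = -18 (W = 3 - 21 = -18)
o(I, q) = 12 - 6*q (o(I, q) = -6*(-2 + q) = 12 - 6*q)
x(Q) = 15 + Q² (x(Q) = Q² + 15 = 15 + Q²)
-122*o(-4, -3) + x(W) = -122*(12 - 6*(-3)) + (15 + (-18)²) = -122*(12 + 18) + (15 + 324) = -122*30 + 339 = -3660 + 339 = -3321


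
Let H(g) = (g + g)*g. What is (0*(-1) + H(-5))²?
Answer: 2500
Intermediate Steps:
H(g) = 2*g² (H(g) = (2*g)*g = 2*g²)
(0*(-1) + H(-5))² = (0*(-1) + 2*(-5)²)² = (0 + 2*25)² = (0 + 50)² = 50² = 2500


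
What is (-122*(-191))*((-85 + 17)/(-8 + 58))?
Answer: -792268/25 ≈ -31691.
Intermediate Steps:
(-122*(-191))*((-85 + 17)/(-8 + 58)) = 23302*(-68/50) = 23302*(-68*1/50) = 23302*(-34/25) = -792268/25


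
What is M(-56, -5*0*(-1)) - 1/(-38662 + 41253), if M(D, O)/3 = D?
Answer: -435289/2591 ≈ -168.00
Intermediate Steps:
M(D, O) = 3*D
M(-56, -5*0*(-1)) - 1/(-38662 + 41253) = 3*(-56) - 1/(-38662 + 41253) = -168 - 1/2591 = -435289/2591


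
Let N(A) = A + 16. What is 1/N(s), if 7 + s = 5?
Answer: 1/14 ≈ 0.071429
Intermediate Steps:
s = -2 (s = -7 + 5 = -2)
N(A) = 16 + A
1/N(s) = 1/(16 - 2) = 1/14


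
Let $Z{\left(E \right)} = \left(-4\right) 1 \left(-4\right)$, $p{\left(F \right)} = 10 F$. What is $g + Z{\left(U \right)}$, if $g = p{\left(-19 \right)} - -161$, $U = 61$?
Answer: $-13$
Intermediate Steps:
$Z{\left(E \right)} = 16$ ($Z{\left(E \right)} = \left(-4\right) \left(-4\right) = 16$)
$g = -29$ ($g = 10 \left(-19\right) - -161 = -190 + 161 = -29$)
$g + Z{\left(U \right)} = -29 + 16 = -13$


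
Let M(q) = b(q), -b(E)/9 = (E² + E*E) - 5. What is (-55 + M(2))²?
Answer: 6724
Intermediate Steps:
b(E) = 45 - 18*E² (b(E) = -9*((E² + E*E) - 5) = -9*((E² + E²) - 5) = -9*(2*E² - 5) = -9*(-5 + 2*E²) = 45 - 18*E²)
M(q) = 45 - 18*q²
(-55 + M(2))² = (-55 + (45 - 18*2²))² = (-55 + (45 - 18*4))² = (-55 + (45 - 72))² = (-55 - 27)² = (-82)² = 6724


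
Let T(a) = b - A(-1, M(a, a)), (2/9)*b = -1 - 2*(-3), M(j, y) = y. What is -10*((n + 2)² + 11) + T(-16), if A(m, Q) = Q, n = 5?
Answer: -1123/2 ≈ -561.50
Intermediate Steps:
b = 45/2 (b = 9*(-1 - 2*(-3))/2 = 9*(-1 + 6)/2 = (9/2)*5 = 45/2 ≈ 22.500)
T(a) = 45/2 - a
-10*((n + 2)² + 11) + T(-16) = -10*((5 + 2)² + 11) + (45/2 - 1*(-16)) = -10*(7² + 11) + (45/2 + 16) = -10*(49 + 11) + 77/2 = -10*60 + 77/2 = -600 + 77/2 = -1123/2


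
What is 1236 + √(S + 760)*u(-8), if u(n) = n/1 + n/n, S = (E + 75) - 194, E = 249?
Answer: 1236 - 7*√890 ≈ 1027.2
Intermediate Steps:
S = 130 (S = (249 + 75) - 194 = 324 - 194 = 130)
u(n) = 1 + n (u(n) = n*1 + 1 = n + 1 = 1 + n)
1236 + √(S + 760)*u(-8) = 1236 + √(130 + 760)*(1 - 8) = 1236 + √890*(-7) = 1236 - 7*√890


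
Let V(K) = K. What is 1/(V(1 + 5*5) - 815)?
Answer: -1/789 ≈ -0.0012674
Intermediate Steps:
1/(V(1 + 5*5) - 815) = 1/((1 + 5*5) - 815) = 1/((1 + 25) - 815) = 1/(26 - 815) = 1/(-789) = -1/789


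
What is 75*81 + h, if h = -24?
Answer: 6051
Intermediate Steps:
75*81 + h = 75*81 - 24 = 6075 - 24 = 6051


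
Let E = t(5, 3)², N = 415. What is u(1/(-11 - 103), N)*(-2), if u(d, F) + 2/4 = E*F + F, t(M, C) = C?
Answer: -8299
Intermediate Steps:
E = 9 (E = 3² = 9)
u(d, F) = -½ + 10*F (u(d, F) = -½ + (9*F + F) = -½ + 10*F)
u(1/(-11 - 103), N)*(-2) = (-½ + 10*415)*(-2) = (-½ + 4150)*(-2) = (8299/2)*(-2) = -8299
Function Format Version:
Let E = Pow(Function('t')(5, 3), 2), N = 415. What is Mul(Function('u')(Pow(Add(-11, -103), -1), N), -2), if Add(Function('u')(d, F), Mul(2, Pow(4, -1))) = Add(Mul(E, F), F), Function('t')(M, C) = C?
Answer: -8299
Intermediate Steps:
E = 9 (E = Pow(3, 2) = 9)
Function('u')(d, F) = Add(Rational(-1, 2), Mul(10, F)) (Function('u')(d, F) = Add(Rational(-1, 2), Add(Mul(9, F), F)) = Add(Rational(-1, 2), Mul(10, F)))
Mul(Function('u')(Pow(Add(-11, -103), -1), N), -2) = Mul(Add(Rational(-1, 2), Mul(10, 415)), -2) = Mul(Add(Rational(-1, 2), 4150), -2) = Mul(Rational(8299, 2), -2) = -8299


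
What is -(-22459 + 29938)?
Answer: -7479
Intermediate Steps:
-(-22459 + 29938) = -1*7479 = -7479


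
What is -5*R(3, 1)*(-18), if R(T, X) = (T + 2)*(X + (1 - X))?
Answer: 450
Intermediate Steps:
R(T, X) = 2 + T (R(T, X) = (2 + T)*1 = 2 + T)
-5*R(3, 1)*(-18) = -5*(2 + 3)*(-18) = -5*5*(-18) = -25*(-18) = 450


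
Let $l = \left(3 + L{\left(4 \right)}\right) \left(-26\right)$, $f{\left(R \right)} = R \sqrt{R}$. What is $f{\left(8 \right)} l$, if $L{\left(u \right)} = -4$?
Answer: $416 \sqrt{2} \approx 588.31$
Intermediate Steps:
$f{\left(R \right)} = R^{\frac{3}{2}}$
$l = 26$ ($l = \left(3 - 4\right) \left(-26\right) = \left(-1\right) \left(-26\right) = 26$)
$f{\left(8 \right)} l = 8^{\frac{3}{2}} \cdot 26 = 16 \sqrt{2} \cdot 26 = 416 \sqrt{2}$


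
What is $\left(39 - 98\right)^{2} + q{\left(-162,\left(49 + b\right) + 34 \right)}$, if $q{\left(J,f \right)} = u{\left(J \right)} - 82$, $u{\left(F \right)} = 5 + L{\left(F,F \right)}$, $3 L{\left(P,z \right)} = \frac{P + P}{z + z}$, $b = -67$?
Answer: $\frac{10213}{3} \approx 3404.3$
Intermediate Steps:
$L{\left(P,z \right)} = \frac{P}{3 z}$ ($L{\left(P,z \right)} = \frac{\left(P + P\right) \frac{1}{z + z}}{3} = \frac{2 P \frac{1}{2 z}}{3} = \frac{P \frac{1}{z}}{3} = \frac{P}{3 z}$)
$u{\left(F \right)} = \frac{16}{3}$ ($u{\left(F \right)} = 5 + \frac{F}{3 F} = 5 + \frac{1}{3} = \frac{16}{3}$)
$q{\left(J,f \right)} = - \frac{230}{3}$ ($q{\left(J,f \right)} = \frac{16}{3} - 82 = - \frac{230}{3}$)
$\left(39 - 98\right)^{2} + q{\left(-162,\left(49 + b\right) + 34 \right)} = \left(39 - 98\right)^{2} - \frac{230}{3} = \left(-59\right)^{2} - \frac{230}{3} = 3481 - \frac{230}{3} = \frac{10213}{3}$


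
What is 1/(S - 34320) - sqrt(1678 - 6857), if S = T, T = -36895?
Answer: -1/71215 - I*sqrt(5179) ≈ -1.4042e-5 - 71.965*I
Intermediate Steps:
S = -36895
1/(S - 34320) - sqrt(1678 - 6857) = 1/(-36895 - 34320) - sqrt(1678 - 6857) = 1/(-71215) - sqrt(-5179) = -1/71215 - I*sqrt(5179)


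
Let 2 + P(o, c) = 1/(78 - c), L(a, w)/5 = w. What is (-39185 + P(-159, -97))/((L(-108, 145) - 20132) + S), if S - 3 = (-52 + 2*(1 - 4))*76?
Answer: 1714431/1041775 ≈ 1.6457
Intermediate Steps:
L(a, w) = 5*w
P(o, c) = -2 + 1/(78 - c)
S = -4405 (S = 3 + (-52 + 2*(1 - 4))*76 = 3 + (-52 + 2*(-3))*76 = 3 + (-52 - 6)*76 = 3 - 58*76 = 3 - 4408 = -4405)
(-39185 + P(-159, -97))/((L(-108, 145) - 20132) + S) = (-39185 + (155 - 2*(-97))/(-78 - 97))/((5*145 - 20132) - 4405) = (-39185 + (155 + 194)/(-175))/((725 - 20132) - 4405) = (-39185 - 1/175*349)/(-19407 - 4405) = (-39185 - 349/175)/(-23812) = -6857724/175*(-1/23812) = 1714431/1041775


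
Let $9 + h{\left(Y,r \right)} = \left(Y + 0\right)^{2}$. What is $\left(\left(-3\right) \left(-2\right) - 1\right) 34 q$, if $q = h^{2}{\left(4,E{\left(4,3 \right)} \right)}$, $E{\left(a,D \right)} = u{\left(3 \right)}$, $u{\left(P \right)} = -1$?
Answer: $8330$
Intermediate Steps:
$E{\left(a,D \right)} = -1$
$h{\left(Y,r \right)} = -9 + Y^{2}$ ($h{\left(Y,r \right)} = -9 + \left(Y + 0\right)^{2} = -9 + Y^{2}$)
$q = 49$ ($q = \left(-9 + 4^{2}\right)^{2} = \left(-9 + 16\right)^{2} = 7^{2} = 49$)
$\left(\left(-3\right) \left(-2\right) - 1\right) 34 q = \left(\left(-3\right) \left(-2\right) - 1\right) 34 \cdot 49 = \left(6 - 1\right) 34 \cdot 49 = 5 \cdot 34 \cdot 49 = 170 \cdot 49 = 8330$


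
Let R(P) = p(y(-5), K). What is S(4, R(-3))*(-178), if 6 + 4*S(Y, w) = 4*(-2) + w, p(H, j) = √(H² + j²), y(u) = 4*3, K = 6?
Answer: 623 - 267*√5 ≈ 25.970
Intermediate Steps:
y(u) = 12
R(P) = 6*√5 (R(P) = √(12² + 6²) = √(144 + 36) = √180 = 6*√5)
S(Y, w) = -7/2 + w/4 (S(Y, w) = -3/2 + (4*(-2) + w)/4 = -3/2 + (-8 + w)/4 = -3/2 + (-2 + w/4) = -7/2 + w/4)
S(4, R(-3))*(-178) = (-7/2 + (6*√5)/4)*(-178) = (-7/2 + 3*√5/2)*(-178) = 623 - 267*√5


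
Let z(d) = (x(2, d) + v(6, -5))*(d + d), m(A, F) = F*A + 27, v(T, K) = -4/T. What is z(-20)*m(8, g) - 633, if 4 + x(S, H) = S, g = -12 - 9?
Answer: -15673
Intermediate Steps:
g = -21
x(S, H) = -4 + S
m(A, F) = 27 + A*F (m(A, F) = A*F + 27 = 27 + A*F)
z(d) = -16*d/3 (z(d) = ((-4 + 2) - 4/6)*(d + d) = (-2 - 4*⅙)*(2*d) = (-2 - ⅔)*(2*d) = -16*d/3)
z(-20)*m(8, g) - 633 = (-16/3*(-20))*(27 + 8*(-21)) - 633 = 320*(27 - 168)/3 - 633 = (320/3)*(-141) - 633 = -15040 - 633 = -15673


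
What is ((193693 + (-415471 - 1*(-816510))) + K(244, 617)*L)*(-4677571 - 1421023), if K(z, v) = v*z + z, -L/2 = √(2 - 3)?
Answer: -3627029006808 + 1839238372896*I ≈ -3.627e+12 + 1.8392e+12*I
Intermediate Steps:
L = -2*I (L = -2*√(2 - 3) = -2*I ≈ -2.0*I)
K(z, v) = z + v*z
((193693 + (-415471 - 1*(-816510))) + K(244, 617)*L)*(-4677571 - 1421023) = ((193693 + (-415471 - 1*(-816510))) + (244*(1 + 617))*(-2*I))*(-4677571 - 1421023) = ((193693 + (-415471 + 816510)) + (244*618)*(-2*I))*(-6098594) = ((193693 + 401039) + 150792*(-2*I))*(-6098594) = (594732 - 301584*I)*(-6098594) = -3627029006808 + 1839238372896*I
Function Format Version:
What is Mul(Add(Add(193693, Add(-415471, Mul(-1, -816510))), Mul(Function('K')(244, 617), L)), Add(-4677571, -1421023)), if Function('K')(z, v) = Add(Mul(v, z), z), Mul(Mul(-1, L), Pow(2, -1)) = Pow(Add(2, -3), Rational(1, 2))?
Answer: Add(-3627029006808, Mul(1839238372896, I)) ≈ Add(-3.6270e+12, Mul(1.8392e+12, I))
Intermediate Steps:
L = Mul(-2, I) (L = Mul(-2, Pow(Add(2, -3), Rational(1, 2))) = Mul(-2, Pow(-1, Rational(1, 2))) = Mul(-2, I) ≈ Mul(-2.0000, I))
Function('K')(z, v) = Add(z, Mul(v, z))
Mul(Add(Add(193693, Add(-415471, Mul(-1, -816510))), Mul(Function('K')(244, 617), L)), Add(-4677571, -1421023)) = Mul(Add(Add(193693, Add(-415471, Mul(-1, -816510))), Mul(Mul(244, Add(1, 617)), Mul(-2, I))), Add(-4677571, -1421023)) = Mul(Add(Add(193693, Add(-415471, 816510)), Mul(Mul(244, 618), Mul(-2, I))), -6098594) = Mul(Add(Add(193693, 401039), Mul(150792, Mul(-2, I))), -6098594) = Mul(Add(594732, Mul(-301584, I)), -6098594) = Add(-3627029006808, Mul(1839238372896, I))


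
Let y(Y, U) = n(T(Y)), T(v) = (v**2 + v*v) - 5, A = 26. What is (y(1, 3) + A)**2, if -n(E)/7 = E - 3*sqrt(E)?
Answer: 886 + 1974*I*sqrt(3) ≈ 886.0 + 3419.1*I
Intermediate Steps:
T(v) = -5 + 2*v**2 (T(v) = (v**2 + v**2) - 5 = 2*v**2 - 5 = -5 + 2*v**2)
n(E) = -7*E + 21*sqrt(E) (n(E) = -7*(E - 3*sqrt(E)) = -7*E + 21*sqrt(E))
y(Y, U) = 35 - 14*Y**2 + 21*sqrt(-5 + 2*Y**2) (y(Y, U) = -7*(-5 + 2*Y**2) + 21*sqrt(-5 + 2*Y**2) = (35 - 14*Y**2) + 21*sqrt(-5 + 2*Y**2) = 35 - 14*Y**2 + 21*sqrt(-5 + 2*Y**2))
(y(1, 3) + A)**2 = ((35 - 14*1**2 + 21*sqrt(-5 + 2*1**2)) + 26)**2 = ((35 - 14*1 + 21*sqrt(-5 + 2*1)) + 26)**2 = ((35 - 14 + 21*sqrt(-5 + 2)) + 26)**2 = ((35 - 14 + 21*sqrt(-3)) + 26)**2 = ((35 - 14 + 21*(I*sqrt(3))) + 26)**2 = ((35 - 14 + 21*I*sqrt(3)) + 26)**2 = ((21 + 21*I*sqrt(3)) + 26)**2 = (47 + 21*I*sqrt(3))**2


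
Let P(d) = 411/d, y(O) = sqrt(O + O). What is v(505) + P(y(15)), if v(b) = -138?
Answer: -138 + 137*sqrt(30)/10 ≈ -62.962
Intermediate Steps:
y(O) = sqrt(2)*sqrt(O) (y(O) = sqrt(2*O) = sqrt(2)*sqrt(O))
v(505) + P(y(15)) = -138 + 411/((sqrt(2)*sqrt(15))) = -138 + 411/(sqrt(30)) = -138 + 411*(sqrt(30)/30) = -138 + 137*sqrt(30)/10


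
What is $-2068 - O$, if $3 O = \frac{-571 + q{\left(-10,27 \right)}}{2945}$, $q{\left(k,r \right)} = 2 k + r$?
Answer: $- \frac{6090072}{2945} \approx -2067.9$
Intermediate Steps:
$q{\left(k,r \right)} = r + 2 k$
$O = - \frac{188}{2945}$ ($O = \frac{\left(-571 + \left(27 + 2 \left(-10\right)\right)\right) \frac{1}{2945}}{3} = \frac{\left(-571 + \left(27 - 20\right)\right) \frac{1}{2945}}{3} = \frac{\left(-571 + 7\right) \frac{1}{2945}}{3} = \frac{\left(-564\right) \frac{1}{2945}}{3} = \frac{1}{3} \left(- \frac{564}{2945}\right) = - \frac{188}{2945} \approx -0.063837$)
$-2068 - O = -2068 - - \frac{188}{2945} = -2068 + \frac{188}{2945} = - \frac{6090072}{2945}$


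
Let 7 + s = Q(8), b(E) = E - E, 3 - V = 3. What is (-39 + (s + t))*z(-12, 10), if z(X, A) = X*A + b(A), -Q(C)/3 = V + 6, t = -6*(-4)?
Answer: 4800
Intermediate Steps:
V = 0 (V = 3 - 1*3 = 3 - 3 = 0)
b(E) = 0
t = 24
Q(C) = -18 (Q(C) = -3*(0 + 6) = -3*6 = -18)
s = -25 (s = -7 - 18 = -25)
z(X, A) = A*X (z(X, A) = X*A + 0 = A*X + 0 = A*X)
(-39 + (s + t))*z(-12, 10) = (-39 + (-25 + 24))*(10*(-12)) = (-39 - 1)*(-120) = -40*(-120) = 4800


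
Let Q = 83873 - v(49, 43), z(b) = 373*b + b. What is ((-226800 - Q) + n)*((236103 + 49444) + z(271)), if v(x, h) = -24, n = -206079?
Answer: -199941151176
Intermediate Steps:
z(b) = 374*b
Q = 83897 (Q = 83873 - 1*(-24) = 83873 + 24 = 83897)
((-226800 - Q) + n)*((236103 + 49444) + z(271)) = ((-226800 - 1*83897) - 206079)*((236103 + 49444) + 374*271) = ((-226800 - 83897) - 206079)*(285547 + 101354) = (-310697 - 206079)*386901 = -516776*386901 = -199941151176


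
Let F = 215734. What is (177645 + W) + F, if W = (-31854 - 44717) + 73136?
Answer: 389944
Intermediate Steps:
W = -3435 (W = -76571 + 73136 = -3435)
(177645 + W) + F = (177645 - 3435) + 215734 = 174210 + 215734 = 389944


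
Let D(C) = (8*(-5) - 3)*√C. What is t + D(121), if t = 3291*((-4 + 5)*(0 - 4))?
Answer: -13637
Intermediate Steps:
t = -13164 (t = 3291*(1*(-4)) = 3291*(-4) = -13164)
D(C) = -43*√C (D(C) = (-40 - 3)*√C = -43*√C)
t + D(121) = -13164 - 43*√121 = -13164 - 43*11 = -13164 - 473 = -13637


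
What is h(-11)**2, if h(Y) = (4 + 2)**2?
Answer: 1296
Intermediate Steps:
h(Y) = 36 (h(Y) = 6**2 = 36)
h(-11)**2 = 36**2 = 1296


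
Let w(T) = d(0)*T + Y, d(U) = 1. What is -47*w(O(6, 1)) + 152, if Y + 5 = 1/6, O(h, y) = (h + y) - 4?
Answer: 1429/6 ≈ 238.17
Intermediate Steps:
O(h, y) = -4 + h + y
Y = -29/6 (Y = -5 + 1/6 = -5 + ⅙ = -29/6 ≈ -4.8333)
w(T) = -29/6 + T (w(T) = 1*T - 29/6 = T - 29/6 = -29/6 + T)
-47*w(O(6, 1)) + 152 = -47*(-29/6 + (-4 + 6 + 1)) + 152 = -47*(-29/6 + 3) + 152 = -47*(-11/6) + 152 = 517/6 + 152 = 1429/6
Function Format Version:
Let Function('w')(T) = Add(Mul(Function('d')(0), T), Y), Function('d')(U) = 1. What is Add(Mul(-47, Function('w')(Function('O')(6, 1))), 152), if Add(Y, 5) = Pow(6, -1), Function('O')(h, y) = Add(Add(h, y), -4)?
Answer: Rational(1429, 6) ≈ 238.17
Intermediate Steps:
Function('O')(h, y) = Add(-4, h, y)
Y = Rational(-29, 6) (Y = Add(-5, Pow(6, -1)) = Add(-5, Rational(1, 6)) = Rational(-29, 6) ≈ -4.8333)
Function('w')(T) = Add(Rational(-29, 6), T) (Function('w')(T) = Add(Mul(1, T), Rational(-29, 6)) = Add(T, Rational(-29, 6)) = Add(Rational(-29, 6), T))
Add(Mul(-47, Function('w')(Function('O')(6, 1))), 152) = Add(Mul(-47, Add(Rational(-29, 6), Add(-4, 6, 1))), 152) = Add(Mul(-47, Add(Rational(-29, 6), 3)), 152) = Add(Mul(-47, Rational(-11, 6)), 152) = Add(Rational(517, 6), 152) = Rational(1429, 6)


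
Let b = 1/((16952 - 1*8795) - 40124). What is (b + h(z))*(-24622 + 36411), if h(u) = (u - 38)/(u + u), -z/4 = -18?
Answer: 6405753563/2301624 ≈ 2783.1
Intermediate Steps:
z = 72 (z = -4*(-18) = 72)
h(u) = (-38 + u)/(2*u) (h(u) = (-38 + u)/((2*u)) = (-38 + u)*(1/(2*u)) = (-38 + u)/(2*u))
b = -1/31967 (b = 1/((16952 - 8795) - 40124) = 1/(8157 - 40124) = 1/(-31967) = -1/31967 ≈ -3.1282e-5)
(b + h(z))*(-24622 + 36411) = (-1/31967 + (½)*(-38 + 72)/72)*(-24622 + 36411) = (-1/31967 + (½)*(1/72)*34)*11789 = (-1/31967 + 17/72)*11789 = (543367/2301624)*11789 = 6405753563/2301624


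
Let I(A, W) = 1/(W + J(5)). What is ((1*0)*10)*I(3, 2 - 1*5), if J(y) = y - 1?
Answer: 0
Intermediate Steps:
J(y) = -1 + y
I(A, W) = 1/(4 + W) (I(A, W) = 1/(W + (-1 + 5)) = 1/(W + 4) = 1/(4 + W))
((1*0)*10)*I(3, 2 - 1*5) = ((1*0)*10)/(4 + (2 - 1*5)) = (0*10)/(4 + (2 - 5)) = 0/(4 - 3) = 0/1 = 0*1 = 0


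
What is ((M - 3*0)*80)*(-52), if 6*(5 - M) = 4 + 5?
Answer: -14560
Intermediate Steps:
M = 7/2 (M = 5 - (4 + 5)/6 = 5 - 1/6*9 = 5 - 3/2 = 7/2 ≈ 3.5000)
((M - 3*0)*80)*(-52) = ((7/2 - 3*0)*80)*(-52) = ((7/2 + 0)*80)*(-52) = ((7/2)*80)*(-52) = 280*(-52) = -14560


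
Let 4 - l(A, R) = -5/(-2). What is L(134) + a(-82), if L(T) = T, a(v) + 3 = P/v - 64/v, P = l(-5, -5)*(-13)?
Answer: 21651/164 ≈ 132.02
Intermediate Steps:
l(A, R) = 3/2 (l(A, R) = 4 - (-5)/(-2) = 4 - (-5)*(-1)/2 = 4 - 1*5/2 = 4 - 5/2 = 3/2)
P = -39/2 (P = (3/2)*(-13) = -39/2 ≈ -19.500)
a(v) = -3 - 167/(2*v) (a(v) = -3 + (-39/(2*v) - 64/v) = -3 - 167/(2*v))
L(134) + a(-82) = 134 + (-3 - 167/2/(-82)) = 134 + (-3 - 167/2*(-1/82)) = 134 + (-3 + 167/164) = 134 - 325/164 = 21651/164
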